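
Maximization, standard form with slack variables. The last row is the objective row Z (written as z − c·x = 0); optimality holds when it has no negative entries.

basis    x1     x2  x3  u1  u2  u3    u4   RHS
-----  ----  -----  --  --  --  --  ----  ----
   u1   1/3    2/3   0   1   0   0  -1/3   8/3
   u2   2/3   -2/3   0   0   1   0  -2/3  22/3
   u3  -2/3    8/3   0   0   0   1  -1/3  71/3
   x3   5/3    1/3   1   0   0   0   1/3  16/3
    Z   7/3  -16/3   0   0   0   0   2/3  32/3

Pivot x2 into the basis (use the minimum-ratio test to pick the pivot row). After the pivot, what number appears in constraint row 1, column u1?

3/2

Ratio test on column x2 — row 1: (8/3)/(2/3) = 4; row 2: entry -2/3 ≤ 0; row 3: (71/3)/(8/3) = 71/8; row 4: (16/3)/(1/3) = 16. Minimum is 4 at row 1 (u1 leaves); pivot element 2/3.
Divide row 1 by 2/3; eliminate column x2 from the other rows.
In the new row 1, the u1 entry is the old entry divided by the pivot: 1/(2/3) = 3/2.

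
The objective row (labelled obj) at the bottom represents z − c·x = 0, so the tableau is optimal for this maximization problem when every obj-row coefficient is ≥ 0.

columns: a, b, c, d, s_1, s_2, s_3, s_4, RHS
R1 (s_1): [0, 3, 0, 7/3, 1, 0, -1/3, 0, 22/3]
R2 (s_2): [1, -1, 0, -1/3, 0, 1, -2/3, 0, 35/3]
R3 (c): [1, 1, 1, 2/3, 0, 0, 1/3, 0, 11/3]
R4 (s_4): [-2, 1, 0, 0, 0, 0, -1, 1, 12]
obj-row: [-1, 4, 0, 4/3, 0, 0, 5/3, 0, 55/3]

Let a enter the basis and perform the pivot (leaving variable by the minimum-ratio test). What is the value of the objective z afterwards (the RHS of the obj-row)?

Ratio test on column a — row 1: entry 0 ≤ 0; row 2: (35/3)/1 = 35/3; row 3: (11/3)/1 = 11/3; row 4: entry -2 ≤ 0. Minimum is 11/3 at row 3 (c leaves); pivot element 1.
Pivot on row 3; the obj-row RHS becomes 55/3 − (-1)·(11/3) = 22.

22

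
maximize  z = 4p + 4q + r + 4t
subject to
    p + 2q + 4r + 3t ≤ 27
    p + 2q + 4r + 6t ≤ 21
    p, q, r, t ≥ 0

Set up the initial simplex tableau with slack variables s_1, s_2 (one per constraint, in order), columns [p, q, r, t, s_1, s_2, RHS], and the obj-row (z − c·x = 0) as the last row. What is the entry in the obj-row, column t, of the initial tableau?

-4

The obj-row carries the negated objective coefficients: the t entry is -4.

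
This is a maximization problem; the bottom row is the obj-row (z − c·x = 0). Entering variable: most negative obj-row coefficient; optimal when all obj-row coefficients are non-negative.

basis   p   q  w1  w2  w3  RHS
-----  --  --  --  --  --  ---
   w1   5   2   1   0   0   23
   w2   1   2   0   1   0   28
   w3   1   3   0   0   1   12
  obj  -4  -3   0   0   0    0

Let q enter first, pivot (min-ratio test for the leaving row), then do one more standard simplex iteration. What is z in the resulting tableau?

291/13

Ratio test on column q — row 1: 23/2 = 23/2; row 2: 28/2 = 14; row 3: 12/3 = 4. Minimum is 4 at row 3 (w3 leaves); pivot element 3.
Pivot on row 3; the obj-row RHS becomes 0 − (-3)·4 = 12.
Next entering variable (most negative obj-row entry -3): p.
Ratio test on column p — row 1: 15/(13/3) = 45/13; row 2: 20/(1/3) = 60; row 3: 4/(1/3) = 12. Minimum is 45/13 at row 1 (w1 leaves); pivot element 13/3.
After the second pivot the obj-row RHS is 12 − (-3)·(45/13) = 291/13.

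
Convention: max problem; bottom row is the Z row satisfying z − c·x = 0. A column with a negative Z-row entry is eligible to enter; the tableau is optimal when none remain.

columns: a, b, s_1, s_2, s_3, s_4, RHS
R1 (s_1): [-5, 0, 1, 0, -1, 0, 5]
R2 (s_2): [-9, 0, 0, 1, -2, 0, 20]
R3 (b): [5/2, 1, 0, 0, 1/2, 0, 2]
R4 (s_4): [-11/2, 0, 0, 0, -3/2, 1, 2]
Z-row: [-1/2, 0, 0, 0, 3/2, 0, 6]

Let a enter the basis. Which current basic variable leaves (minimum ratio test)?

b

Column a entries and ratios — s_1: -5 ≤ 0, skip; s_2: -9 ≤ 0, skip; b: 2/(5/2) = 4/5; s_4: -11/2 ≤ 0, skip.
Smallest ratio is 4/5 in the row of b, so b leaves.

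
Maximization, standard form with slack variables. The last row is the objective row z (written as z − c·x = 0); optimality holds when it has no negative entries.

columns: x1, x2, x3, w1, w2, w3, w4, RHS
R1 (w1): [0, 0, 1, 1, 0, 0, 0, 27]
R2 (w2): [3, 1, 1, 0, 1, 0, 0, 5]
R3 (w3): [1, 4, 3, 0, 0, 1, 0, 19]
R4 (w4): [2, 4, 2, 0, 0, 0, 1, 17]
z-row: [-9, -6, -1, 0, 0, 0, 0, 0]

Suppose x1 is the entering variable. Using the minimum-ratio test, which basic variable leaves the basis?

Column x1 entries and ratios — w1: 0 ≤ 0, skip; w2: 5/3 = 5/3; w3: 19/1 = 19; w4: 17/2 = 17/2.
Smallest ratio is 5/3 in the row of w2, so w2 leaves.

w2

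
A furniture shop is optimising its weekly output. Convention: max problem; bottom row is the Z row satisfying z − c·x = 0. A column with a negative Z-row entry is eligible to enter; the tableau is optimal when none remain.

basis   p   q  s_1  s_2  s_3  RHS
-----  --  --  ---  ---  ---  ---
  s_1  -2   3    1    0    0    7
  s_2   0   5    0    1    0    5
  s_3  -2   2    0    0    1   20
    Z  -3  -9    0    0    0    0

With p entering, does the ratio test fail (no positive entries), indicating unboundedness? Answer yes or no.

yes

Every constraint-row entry in column p is ≤ 0, so increasing p is unbounded.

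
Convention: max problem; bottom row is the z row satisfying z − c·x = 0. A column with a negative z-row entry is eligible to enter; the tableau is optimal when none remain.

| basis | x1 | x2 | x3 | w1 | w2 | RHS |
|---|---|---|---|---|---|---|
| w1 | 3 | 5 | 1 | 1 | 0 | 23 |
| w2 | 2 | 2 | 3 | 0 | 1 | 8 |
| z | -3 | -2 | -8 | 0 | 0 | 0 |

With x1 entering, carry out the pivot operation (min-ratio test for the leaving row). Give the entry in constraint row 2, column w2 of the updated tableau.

1/2

Ratio test on column x1 — row 1: 23/3 = 23/3; row 2: 8/2 = 4. Minimum is 4 at row 2 (w2 leaves); pivot element 2.
Divide row 2 by 2; eliminate column x1 from the other rows.
In the new row 2, the w2 entry is the old entry divided by the pivot: 1/2 = 1/2.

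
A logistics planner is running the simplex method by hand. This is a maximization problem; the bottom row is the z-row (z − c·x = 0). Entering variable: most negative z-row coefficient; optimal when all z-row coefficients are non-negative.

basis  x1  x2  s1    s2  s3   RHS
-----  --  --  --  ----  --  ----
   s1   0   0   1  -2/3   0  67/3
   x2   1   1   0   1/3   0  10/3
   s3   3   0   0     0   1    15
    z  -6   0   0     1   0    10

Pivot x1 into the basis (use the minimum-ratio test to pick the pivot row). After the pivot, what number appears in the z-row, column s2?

3

Ratio test on column x1 — row 1: entry 0 ≤ 0; row 2: (10/3)/1 = 10/3; row 3: 15/3 = 5. Minimum is 10/3 at row 2 (x2 leaves); pivot element 1.
Divide row 2 by 1; eliminate column x1 from the other rows.
z-row update in column s2: 1 − (-6)·(1/3) = 3.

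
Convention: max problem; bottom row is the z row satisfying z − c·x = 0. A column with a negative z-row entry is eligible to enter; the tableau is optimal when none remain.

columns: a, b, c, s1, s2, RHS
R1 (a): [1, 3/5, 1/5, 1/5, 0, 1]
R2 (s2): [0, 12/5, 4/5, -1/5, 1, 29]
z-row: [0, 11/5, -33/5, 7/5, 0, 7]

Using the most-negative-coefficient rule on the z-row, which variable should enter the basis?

c

Negative z-row entries: c: -33/5.
The most negative is -33/5 in column c, so c enters.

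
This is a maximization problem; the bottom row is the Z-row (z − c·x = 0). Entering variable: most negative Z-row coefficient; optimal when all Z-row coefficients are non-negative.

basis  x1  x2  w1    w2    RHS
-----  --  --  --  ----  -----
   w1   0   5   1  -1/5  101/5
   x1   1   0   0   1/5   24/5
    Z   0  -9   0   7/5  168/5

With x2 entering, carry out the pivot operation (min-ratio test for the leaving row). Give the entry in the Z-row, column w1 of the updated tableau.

9/5

Ratio test on column x2 — row 1: (101/5)/5 = 101/25; row 2: entry 0 ≤ 0. Minimum is 101/25 at row 1 (w1 leaves); pivot element 5.
Divide row 1 by 5; eliminate column x2 from the other rows.
Z-row update in column w1: 0 − (-9)·(1/5) = 9/5.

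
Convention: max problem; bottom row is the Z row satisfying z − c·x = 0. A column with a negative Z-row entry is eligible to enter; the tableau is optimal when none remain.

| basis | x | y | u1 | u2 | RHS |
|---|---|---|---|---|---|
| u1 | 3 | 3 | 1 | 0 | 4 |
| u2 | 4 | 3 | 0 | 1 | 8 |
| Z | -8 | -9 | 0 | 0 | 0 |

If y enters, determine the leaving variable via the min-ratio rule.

u1

Column y entries and ratios — u1: 4/3 = 4/3; u2: 8/3 = 8/3.
Smallest ratio is 4/3 in the row of u1, so u1 leaves.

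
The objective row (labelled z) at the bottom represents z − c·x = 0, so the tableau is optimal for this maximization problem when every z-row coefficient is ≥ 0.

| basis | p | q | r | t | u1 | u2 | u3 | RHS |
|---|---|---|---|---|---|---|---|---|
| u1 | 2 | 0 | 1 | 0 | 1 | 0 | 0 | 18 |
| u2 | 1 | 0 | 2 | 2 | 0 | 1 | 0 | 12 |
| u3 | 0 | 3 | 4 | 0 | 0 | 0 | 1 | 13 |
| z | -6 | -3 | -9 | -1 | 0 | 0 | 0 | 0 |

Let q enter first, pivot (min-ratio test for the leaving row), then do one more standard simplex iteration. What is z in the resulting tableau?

Ratio test on column q — row 1: entry 0 ≤ 0; row 2: entry 0 ≤ 0; row 3: 13/3 = 13/3. Minimum is 13/3 at row 3 (u3 leaves); pivot element 3.
Pivot on row 3; the z-row RHS becomes 0 − (-3)·(13/3) = 13.
Next entering variable (most negative z-row entry -6): p.
Ratio test on column p — row 1: 18/2 = 9; row 2: 12/1 = 12; row 3: entry 0 ≤ 0. Minimum is 9 at row 1 (u1 leaves); pivot element 2.
After the second pivot the z-row RHS is 13 − (-6)·9 = 67.

67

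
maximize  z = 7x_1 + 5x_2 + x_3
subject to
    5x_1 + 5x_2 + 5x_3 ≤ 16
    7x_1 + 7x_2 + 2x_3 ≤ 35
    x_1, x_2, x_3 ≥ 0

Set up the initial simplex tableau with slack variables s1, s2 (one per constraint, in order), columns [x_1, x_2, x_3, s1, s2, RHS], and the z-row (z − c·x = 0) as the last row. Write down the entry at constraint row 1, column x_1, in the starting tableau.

Constraint 1 has coefficient 5 on x_1.

5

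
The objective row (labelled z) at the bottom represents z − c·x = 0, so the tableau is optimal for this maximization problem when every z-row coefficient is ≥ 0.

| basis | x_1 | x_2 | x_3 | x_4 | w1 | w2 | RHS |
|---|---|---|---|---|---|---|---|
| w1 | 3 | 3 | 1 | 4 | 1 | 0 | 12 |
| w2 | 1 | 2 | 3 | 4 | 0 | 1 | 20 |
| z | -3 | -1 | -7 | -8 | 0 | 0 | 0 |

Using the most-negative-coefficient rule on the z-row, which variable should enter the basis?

x_4

Negative z-row entries: x_1: -3, x_2: -1, x_3: -7, x_4: -8.
The most negative is -8 in column x_4, so x_4 enters.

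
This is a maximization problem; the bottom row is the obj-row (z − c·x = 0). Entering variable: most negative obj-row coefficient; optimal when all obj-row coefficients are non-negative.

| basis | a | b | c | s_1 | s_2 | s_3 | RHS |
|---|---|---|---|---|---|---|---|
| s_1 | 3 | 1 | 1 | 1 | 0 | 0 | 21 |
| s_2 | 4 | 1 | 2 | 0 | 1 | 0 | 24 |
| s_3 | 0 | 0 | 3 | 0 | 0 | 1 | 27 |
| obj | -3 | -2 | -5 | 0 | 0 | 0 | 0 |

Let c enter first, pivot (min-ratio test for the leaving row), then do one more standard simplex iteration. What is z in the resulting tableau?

99/2

Ratio test on column c — row 1: 21/1 = 21; row 2: 24/2 = 12; row 3: 27/3 = 9. Minimum is 9 at row 3 (s_3 leaves); pivot element 3.
Pivot on row 3; the obj-row RHS becomes 0 − (-5)·9 = 45.
Next entering variable (most negative obj-row entry -3): a.
Ratio test on column a — row 1: 12/3 = 4; row 2: 6/4 = 3/2; row 3: entry 0 ≤ 0. Minimum is 3/2 at row 2 (s_2 leaves); pivot element 4.
After the second pivot the obj-row RHS is 45 − (-3)·(3/2) = 99/2.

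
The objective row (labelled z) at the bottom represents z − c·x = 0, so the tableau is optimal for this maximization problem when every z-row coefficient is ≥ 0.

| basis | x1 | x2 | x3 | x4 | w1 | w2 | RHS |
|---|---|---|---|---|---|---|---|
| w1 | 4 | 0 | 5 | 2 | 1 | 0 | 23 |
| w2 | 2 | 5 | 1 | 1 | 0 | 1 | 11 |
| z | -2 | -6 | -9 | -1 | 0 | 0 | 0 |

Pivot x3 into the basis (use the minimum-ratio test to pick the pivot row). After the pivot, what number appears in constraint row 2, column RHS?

Ratio test on column x3 — row 1: 23/5 = 23/5; row 2: 11/1 = 11. Minimum is 23/5 at row 1 (w1 leaves); pivot element 5.
Divide row 1 by 5; eliminate column x3 from the other rows.
Row 2 update in column RHS: 11 − 1·(23/5) = 32/5.

32/5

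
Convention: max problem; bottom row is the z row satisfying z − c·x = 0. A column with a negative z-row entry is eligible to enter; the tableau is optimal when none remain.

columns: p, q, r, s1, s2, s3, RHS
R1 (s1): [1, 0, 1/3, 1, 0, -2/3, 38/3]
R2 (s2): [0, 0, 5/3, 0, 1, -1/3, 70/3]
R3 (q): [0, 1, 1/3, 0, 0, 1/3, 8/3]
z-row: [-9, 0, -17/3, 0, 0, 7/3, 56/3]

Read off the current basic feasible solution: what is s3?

0

s3 is not in the basis, so in the current basic feasible solution s3 = 0.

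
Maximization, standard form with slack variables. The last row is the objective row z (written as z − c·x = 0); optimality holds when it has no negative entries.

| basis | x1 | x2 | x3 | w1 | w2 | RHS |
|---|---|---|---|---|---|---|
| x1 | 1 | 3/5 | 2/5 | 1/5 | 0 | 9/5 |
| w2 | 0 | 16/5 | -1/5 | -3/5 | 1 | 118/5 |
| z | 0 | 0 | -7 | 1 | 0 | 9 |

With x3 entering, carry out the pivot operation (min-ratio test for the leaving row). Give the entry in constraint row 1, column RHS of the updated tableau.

Ratio test on column x3 — row 1: (9/5)/(2/5) = 9/2; row 2: entry -1/5 ≤ 0. Minimum is 9/2 at row 1 (x1 leaves); pivot element 2/5.
Divide row 1 by 2/5; eliminate column x3 from the other rows.
In the new row 1, the RHS entry is the old entry divided by the pivot: (9/5)/(2/5) = 9/2.

9/2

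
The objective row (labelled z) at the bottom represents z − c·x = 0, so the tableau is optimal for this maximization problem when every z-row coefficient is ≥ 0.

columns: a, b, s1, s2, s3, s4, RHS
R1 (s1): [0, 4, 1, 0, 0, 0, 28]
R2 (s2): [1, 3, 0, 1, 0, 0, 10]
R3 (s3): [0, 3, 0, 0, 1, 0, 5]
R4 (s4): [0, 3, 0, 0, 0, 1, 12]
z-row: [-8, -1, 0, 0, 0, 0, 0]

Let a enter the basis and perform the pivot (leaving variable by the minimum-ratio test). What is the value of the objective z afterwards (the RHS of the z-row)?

Ratio test on column a — row 1: entry 0 ≤ 0; row 2: 10/1 = 10; row 3: entry 0 ≤ 0; row 4: entry 0 ≤ 0. Minimum is 10 at row 2 (s2 leaves); pivot element 1.
Pivot on row 2; the z-row RHS becomes 0 − (-8)·10 = 80.

80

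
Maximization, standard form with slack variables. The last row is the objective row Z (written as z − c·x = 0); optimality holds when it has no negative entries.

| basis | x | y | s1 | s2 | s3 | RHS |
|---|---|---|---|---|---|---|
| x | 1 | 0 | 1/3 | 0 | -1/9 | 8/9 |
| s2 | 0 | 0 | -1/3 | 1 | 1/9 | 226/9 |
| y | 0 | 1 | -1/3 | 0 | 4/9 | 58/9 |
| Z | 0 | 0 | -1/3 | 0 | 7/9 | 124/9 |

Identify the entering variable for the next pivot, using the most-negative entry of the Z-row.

Negative Z-row entries: s1: -1/3.
The most negative is -1/3 in column s1, so s1 enters.

s1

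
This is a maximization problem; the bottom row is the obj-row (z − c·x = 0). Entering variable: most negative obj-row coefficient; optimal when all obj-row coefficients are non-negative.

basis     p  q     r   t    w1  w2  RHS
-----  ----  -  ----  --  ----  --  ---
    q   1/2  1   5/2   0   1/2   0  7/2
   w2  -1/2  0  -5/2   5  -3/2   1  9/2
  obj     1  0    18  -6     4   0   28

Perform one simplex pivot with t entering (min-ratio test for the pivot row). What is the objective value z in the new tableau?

Ratio test on column t — row 1: entry 0 ≤ 0; row 2: (9/2)/5 = 9/10. Minimum is 9/10 at row 2 (w2 leaves); pivot element 5.
Pivot on row 2; the obj-row RHS becomes 28 − (-6)·(9/10) = 167/5.

167/5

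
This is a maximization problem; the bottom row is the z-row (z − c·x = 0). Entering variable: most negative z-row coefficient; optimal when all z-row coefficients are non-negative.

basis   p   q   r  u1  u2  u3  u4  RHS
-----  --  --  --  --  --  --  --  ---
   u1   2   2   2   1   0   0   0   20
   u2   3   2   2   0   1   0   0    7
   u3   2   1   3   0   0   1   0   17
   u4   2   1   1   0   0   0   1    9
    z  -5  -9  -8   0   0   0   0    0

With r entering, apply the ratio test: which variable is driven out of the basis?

u2

Column r entries and ratios — u1: 20/2 = 10; u2: 7/2 = 7/2; u3: 17/3 = 17/3; u4: 9/1 = 9.
Smallest ratio is 7/2 in the row of u2, so u2 leaves.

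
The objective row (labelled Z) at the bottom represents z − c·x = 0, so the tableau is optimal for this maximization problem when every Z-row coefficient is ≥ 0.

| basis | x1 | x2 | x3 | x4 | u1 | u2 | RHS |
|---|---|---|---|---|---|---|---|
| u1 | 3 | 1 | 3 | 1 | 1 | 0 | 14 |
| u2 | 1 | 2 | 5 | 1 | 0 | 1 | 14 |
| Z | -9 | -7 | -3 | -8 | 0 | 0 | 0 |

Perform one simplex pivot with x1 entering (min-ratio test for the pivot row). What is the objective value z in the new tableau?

42

Ratio test on column x1 — row 1: 14/3 = 14/3; row 2: 14/1 = 14. Minimum is 14/3 at row 1 (u1 leaves); pivot element 3.
Pivot on row 1; the Z-row RHS becomes 0 − (-9)·(14/3) = 42.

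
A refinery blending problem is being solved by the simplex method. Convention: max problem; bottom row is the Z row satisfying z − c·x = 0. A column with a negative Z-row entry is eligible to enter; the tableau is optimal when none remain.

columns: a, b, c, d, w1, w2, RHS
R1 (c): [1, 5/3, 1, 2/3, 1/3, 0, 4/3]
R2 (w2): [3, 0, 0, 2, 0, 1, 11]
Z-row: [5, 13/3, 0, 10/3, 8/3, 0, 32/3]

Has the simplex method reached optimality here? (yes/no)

Every Z-row coefficient is ≥ 0, so the tableau is optimal.

yes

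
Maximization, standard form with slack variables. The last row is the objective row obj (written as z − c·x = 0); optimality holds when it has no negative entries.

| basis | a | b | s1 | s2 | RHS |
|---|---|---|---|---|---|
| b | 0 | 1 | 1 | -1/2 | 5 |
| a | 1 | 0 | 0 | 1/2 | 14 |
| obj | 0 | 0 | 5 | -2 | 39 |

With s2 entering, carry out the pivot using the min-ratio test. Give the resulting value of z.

95

Ratio test on column s2 — row 1: entry -1/2 ≤ 0; row 2: 14/(1/2) = 28. Minimum is 28 at row 2 (a leaves); pivot element 1/2.
Pivot on row 2; the obj-row RHS becomes 39 − (-2)·28 = 95.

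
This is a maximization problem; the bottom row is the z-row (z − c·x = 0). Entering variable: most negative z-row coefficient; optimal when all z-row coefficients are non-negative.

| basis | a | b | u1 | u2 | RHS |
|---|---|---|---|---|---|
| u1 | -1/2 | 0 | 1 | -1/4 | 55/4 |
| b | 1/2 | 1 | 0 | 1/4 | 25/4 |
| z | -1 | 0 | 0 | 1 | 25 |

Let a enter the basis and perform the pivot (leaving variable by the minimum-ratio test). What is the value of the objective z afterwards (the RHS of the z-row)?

75/2

Ratio test on column a — row 1: entry -1/2 ≤ 0; row 2: (25/4)/(1/2) = 25/2. Minimum is 25/2 at row 2 (b leaves); pivot element 1/2.
Pivot on row 2; the z-row RHS becomes 25 − (-1)·(25/2) = 75/2.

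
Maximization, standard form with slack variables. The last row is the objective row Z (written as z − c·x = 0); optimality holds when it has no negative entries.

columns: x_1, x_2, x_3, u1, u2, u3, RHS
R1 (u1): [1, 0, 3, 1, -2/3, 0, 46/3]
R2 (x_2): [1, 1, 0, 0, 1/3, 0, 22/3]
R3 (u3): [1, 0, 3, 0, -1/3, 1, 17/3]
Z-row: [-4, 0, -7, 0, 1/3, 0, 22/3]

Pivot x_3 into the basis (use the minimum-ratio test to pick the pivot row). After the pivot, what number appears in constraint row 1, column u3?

-1

Ratio test on column x_3 — row 1: (46/3)/3 = 46/9; row 2: entry 0 ≤ 0; row 3: (17/3)/3 = 17/9. Minimum is 17/9 at row 3 (u3 leaves); pivot element 3.
Divide row 3 by 3; eliminate column x_3 from the other rows.
Row 1 update in column u3: 0 − 3·(1/3) = -1.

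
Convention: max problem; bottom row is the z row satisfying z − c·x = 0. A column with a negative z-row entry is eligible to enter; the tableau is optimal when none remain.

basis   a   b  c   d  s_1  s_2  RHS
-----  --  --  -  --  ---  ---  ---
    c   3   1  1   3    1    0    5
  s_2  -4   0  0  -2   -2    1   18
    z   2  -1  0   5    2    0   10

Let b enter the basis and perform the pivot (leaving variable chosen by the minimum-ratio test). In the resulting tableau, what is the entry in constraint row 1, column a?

3

Ratio test on column b — row 1: 5/1 = 5; row 2: entry 0 ≤ 0. Minimum is 5 at row 1 (c leaves); pivot element 1.
Divide row 1 by 1; eliminate column b from the other rows.
In the new row 1, the a entry is the old entry divided by the pivot: 3/1 = 3.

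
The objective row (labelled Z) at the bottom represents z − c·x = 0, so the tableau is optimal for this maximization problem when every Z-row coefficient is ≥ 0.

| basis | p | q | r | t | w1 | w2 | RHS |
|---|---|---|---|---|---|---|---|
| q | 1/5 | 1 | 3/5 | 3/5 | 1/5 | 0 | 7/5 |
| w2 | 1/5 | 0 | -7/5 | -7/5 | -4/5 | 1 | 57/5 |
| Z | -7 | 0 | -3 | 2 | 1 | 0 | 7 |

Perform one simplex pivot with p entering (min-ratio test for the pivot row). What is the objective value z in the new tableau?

56

Ratio test on column p — row 1: (7/5)/(1/5) = 7; row 2: (57/5)/(1/5) = 57. Minimum is 7 at row 1 (q leaves); pivot element 1/5.
Pivot on row 1; the Z-row RHS becomes 7 − (-7)·7 = 56.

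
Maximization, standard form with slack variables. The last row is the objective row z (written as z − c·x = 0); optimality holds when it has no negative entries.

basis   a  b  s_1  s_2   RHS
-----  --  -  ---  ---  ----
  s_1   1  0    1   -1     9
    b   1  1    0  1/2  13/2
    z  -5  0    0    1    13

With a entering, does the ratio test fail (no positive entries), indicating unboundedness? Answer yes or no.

Column a has positive entries in row(s) 1, 2, so the ratio test bounds it — not unbounded.

no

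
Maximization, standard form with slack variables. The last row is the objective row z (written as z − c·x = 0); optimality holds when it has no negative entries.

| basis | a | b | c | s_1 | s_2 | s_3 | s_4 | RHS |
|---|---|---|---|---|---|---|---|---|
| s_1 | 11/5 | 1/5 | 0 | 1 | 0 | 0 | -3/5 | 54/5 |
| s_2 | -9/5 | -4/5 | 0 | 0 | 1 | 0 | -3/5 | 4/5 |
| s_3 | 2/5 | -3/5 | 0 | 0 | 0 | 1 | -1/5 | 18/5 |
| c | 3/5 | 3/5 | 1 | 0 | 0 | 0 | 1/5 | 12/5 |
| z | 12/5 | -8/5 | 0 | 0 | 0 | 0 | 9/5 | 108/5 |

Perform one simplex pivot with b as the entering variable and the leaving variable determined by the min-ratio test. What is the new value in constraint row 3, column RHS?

Ratio test on column b — row 1: (54/5)/(1/5) = 54; row 2: entry -4/5 ≤ 0; row 3: entry -3/5 ≤ 0; row 4: (12/5)/(3/5) = 4. Minimum is 4 at row 4 (c leaves); pivot element 3/5.
Divide row 4 by 3/5; eliminate column b from the other rows.
Row 3 update in column RHS: 18/5 − (-3/5)·4 = 6.

6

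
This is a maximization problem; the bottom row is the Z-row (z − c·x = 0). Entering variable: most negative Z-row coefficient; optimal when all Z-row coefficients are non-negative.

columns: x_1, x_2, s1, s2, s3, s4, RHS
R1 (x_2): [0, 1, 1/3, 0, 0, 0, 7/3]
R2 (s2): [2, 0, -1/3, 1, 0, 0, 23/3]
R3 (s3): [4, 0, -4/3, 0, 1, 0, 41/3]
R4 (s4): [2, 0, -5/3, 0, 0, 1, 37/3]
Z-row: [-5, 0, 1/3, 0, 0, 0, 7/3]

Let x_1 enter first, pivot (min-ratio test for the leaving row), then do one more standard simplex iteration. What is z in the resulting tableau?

Ratio test on column x_1 — row 1: entry 0 ≤ 0; row 2: (23/3)/2 = 23/6; row 3: (41/3)/4 = 41/12; row 4: (37/3)/2 = 37/6. Minimum is 41/12 at row 3 (s3 leaves); pivot element 4.
Pivot on row 3; the Z-row RHS becomes 7/3 − (-5)·(41/12) = 233/12.
Next entering variable (most negative Z-row entry -4/3): s1.
Ratio test on column s1 — row 1: (7/3)/(1/3) = 7; row 2: (5/6)/(1/3) = 5/2; row 3: entry -1/3 ≤ 0; row 4: entry -1 ≤ 0. Minimum is 5/2 at row 2 (s2 leaves); pivot element 1/3.
After the second pivot the Z-row RHS is 233/12 − (-4/3)·(5/2) = 91/4.

91/4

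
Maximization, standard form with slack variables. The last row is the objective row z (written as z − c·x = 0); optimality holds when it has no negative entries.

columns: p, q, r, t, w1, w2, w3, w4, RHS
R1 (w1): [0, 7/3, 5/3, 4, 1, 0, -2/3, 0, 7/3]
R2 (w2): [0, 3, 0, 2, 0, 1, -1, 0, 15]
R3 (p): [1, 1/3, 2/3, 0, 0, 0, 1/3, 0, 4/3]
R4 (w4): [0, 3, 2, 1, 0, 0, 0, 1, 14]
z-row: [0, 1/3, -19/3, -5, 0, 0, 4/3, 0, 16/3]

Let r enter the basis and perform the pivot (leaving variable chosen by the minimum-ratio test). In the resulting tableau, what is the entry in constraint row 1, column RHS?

7/5

Ratio test on column r — row 1: (7/3)/(5/3) = 7/5; row 2: entry 0 ≤ 0; row 3: (4/3)/(2/3) = 2; row 4: 14/2 = 7. Minimum is 7/5 at row 1 (w1 leaves); pivot element 5/3.
Divide row 1 by 5/3; eliminate column r from the other rows.
In the new row 1, the RHS entry is the old entry divided by the pivot: (7/3)/(5/3) = 7/5.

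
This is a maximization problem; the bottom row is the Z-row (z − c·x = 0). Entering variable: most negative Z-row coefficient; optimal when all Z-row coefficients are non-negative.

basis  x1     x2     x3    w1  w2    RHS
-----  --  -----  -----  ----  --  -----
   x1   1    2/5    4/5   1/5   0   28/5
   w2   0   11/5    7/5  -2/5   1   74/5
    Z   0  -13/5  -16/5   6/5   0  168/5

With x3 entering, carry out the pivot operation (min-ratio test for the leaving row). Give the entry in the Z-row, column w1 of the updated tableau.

Ratio test on column x3 — row 1: (28/5)/(4/5) = 7; row 2: (74/5)/(7/5) = 74/7. Minimum is 7 at row 1 (x1 leaves); pivot element 4/5.
Divide row 1 by 4/5; eliminate column x3 from the other rows.
Z-row update in column w1: 6/5 − (-16/5)·(1/4) = 2.

2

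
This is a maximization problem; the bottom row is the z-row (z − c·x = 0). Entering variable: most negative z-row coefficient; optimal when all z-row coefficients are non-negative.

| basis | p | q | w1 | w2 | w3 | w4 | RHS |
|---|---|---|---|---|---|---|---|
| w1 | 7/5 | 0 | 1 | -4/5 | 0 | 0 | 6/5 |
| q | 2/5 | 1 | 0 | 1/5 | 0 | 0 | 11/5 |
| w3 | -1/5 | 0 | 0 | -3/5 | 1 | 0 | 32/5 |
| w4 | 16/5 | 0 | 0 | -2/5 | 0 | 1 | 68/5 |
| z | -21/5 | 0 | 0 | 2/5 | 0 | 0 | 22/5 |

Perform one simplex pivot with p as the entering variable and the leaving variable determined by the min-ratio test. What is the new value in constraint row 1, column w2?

Ratio test on column p — row 1: (6/5)/(7/5) = 6/7; row 2: (11/5)/(2/5) = 11/2; row 3: entry -1/5 ≤ 0; row 4: (68/5)/(16/5) = 17/4. Minimum is 6/7 at row 1 (w1 leaves); pivot element 7/5.
Divide row 1 by 7/5; eliminate column p from the other rows.
In the new row 1, the w2 entry is the old entry divided by the pivot: (-4/5)/(7/5) = -4/7.

-4/7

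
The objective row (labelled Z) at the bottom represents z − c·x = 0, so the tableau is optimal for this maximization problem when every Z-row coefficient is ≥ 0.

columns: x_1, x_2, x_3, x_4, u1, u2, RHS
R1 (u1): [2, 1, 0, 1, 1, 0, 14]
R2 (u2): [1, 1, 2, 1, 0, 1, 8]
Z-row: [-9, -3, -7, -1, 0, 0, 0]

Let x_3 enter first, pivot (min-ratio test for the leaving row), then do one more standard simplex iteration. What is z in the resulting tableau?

Ratio test on column x_3 — row 1: entry 0 ≤ 0; row 2: 8/2 = 4. Minimum is 4 at row 2 (u2 leaves); pivot element 2.
Pivot on row 2; the Z-row RHS becomes 0 − (-7)·4 = 28.
Next entering variable (most negative Z-row entry -11/2): x_1.
Ratio test on column x_1 — row 1: 14/2 = 7; row 2: 4/(1/2) = 8. Minimum is 7 at row 1 (u1 leaves); pivot element 2.
After the second pivot the Z-row RHS is 28 − (-11/2)·7 = 133/2.

133/2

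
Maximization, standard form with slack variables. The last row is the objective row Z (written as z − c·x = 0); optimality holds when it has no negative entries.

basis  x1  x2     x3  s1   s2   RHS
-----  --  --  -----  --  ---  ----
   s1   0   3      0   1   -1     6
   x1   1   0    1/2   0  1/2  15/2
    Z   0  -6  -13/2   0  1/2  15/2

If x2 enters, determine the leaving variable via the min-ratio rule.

s1

Column x2 entries and ratios — s1: 6/3 = 2; x1: 0 ≤ 0, skip.
Smallest ratio is 2 in the row of s1, so s1 leaves.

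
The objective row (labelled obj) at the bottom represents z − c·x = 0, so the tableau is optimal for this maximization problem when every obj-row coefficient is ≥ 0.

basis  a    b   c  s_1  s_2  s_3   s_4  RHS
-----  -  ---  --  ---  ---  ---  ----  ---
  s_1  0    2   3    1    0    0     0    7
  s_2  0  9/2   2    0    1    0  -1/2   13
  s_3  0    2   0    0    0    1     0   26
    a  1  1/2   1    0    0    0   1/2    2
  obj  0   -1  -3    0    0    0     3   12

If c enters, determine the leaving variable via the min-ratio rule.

a

Column c entries and ratios — s_1: 7/3 = 7/3; s_2: 13/2 = 13/2; s_3: 0 ≤ 0, skip; a: 2/1 = 2.
Smallest ratio is 2 in the row of a, so a leaves.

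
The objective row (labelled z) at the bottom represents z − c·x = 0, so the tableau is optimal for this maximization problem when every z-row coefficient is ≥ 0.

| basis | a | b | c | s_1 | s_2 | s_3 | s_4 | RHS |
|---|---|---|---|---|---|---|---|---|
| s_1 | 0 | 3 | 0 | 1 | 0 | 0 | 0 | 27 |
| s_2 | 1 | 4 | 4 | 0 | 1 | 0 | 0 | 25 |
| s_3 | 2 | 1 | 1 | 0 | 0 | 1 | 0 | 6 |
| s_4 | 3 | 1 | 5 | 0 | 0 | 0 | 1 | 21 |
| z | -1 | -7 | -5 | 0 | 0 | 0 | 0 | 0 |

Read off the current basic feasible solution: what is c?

c is not in the basis, so in the current basic feasible solution c = 0.

0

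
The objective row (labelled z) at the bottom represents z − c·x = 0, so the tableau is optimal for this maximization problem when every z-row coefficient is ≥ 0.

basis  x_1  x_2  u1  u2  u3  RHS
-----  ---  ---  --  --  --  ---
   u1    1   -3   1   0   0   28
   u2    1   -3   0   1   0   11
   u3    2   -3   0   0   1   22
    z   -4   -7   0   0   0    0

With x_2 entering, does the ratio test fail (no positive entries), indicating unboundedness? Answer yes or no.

yes

Every constraint-row entry in column x_2 is ≤ 0, so increasing x_2 is unbounded.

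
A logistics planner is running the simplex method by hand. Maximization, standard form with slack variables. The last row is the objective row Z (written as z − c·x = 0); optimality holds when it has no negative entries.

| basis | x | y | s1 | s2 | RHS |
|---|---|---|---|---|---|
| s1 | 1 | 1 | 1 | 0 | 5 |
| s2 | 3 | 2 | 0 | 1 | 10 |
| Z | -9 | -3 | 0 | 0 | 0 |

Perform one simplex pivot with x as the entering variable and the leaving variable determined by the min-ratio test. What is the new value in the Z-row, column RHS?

30

Ratio test on column x — row 1: 5/1 = 5; row 2: 10/3 = 10/3. Minimum is 10/3 at row 2 (s2 leaves); pivot element 3.
Divide row 2 by 3; eliminate column x from the other rows.
Z-row update in column RHS: 0 − (-9)·(10/3) = 30.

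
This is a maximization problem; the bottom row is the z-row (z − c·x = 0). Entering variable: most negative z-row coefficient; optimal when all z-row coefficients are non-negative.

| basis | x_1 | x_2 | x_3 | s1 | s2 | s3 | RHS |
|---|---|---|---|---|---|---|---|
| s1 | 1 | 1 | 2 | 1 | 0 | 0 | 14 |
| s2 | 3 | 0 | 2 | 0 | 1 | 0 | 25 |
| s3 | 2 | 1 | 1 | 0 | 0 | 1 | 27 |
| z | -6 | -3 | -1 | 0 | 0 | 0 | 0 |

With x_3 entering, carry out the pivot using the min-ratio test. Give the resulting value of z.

7

Ratio test on column x_3 — row 1: 14/2 = 7; row 2: 25/2 = 25/2; row 3: 27/1 = 27. Minimum is 7 at row 1 (s1 leaves); pivot element 2.
Pivot on row 1; the z-row RHS becomes 0 − (-1)·7 = 7.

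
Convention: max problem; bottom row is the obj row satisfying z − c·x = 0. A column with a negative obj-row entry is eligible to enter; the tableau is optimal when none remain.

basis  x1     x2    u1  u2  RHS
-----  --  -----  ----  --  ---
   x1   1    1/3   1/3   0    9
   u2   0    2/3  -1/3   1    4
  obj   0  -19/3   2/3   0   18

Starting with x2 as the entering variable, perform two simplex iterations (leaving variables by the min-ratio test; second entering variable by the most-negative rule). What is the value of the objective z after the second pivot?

91

Ratio test on column x2 — row 1: 9/(1/3) = 27; row 2: 4/(2/3) = 6. Minimum is 6 at row 2 (u2 leaves); pivot element 2/3.
Pivot on row 2; the obj-row RHS becomes 18 − (-19/3)·6 = 56.
Next entering variable (most negative obj-row entry -5/2): u1.
Ratio test on column u1 — row 1: 7/(1/2) = 14; row 2: entry -1/2 ≤ 0. Minimum is 14 at row 1 (x1 leaves); pivot element 1/2.
After the second pivot the obj-row RHS is 56 − (-5/2)·14 = 91.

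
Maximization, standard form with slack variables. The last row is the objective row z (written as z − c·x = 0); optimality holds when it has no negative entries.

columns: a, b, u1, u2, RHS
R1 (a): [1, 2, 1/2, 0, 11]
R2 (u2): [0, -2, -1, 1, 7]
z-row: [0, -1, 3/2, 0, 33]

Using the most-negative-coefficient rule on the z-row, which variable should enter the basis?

b

Negative z-row entries: b: -1.
The most negative is -1 in column b, so b enters.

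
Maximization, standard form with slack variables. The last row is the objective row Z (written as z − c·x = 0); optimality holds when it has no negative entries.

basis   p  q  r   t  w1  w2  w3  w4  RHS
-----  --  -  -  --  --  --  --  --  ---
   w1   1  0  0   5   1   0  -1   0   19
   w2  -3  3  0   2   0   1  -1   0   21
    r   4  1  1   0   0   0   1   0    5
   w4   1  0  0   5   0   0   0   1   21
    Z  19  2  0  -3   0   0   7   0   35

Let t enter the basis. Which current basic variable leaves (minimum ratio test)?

Column t entries and ratios — w1: 19/5 = 19/5; w2: 21/2 = 21/2; r: 0 ≤ 0, skip; w4: 21/5 = 21/5.
Smallest ratio is 19/5 in the row of w1, so w1 leaves.

w1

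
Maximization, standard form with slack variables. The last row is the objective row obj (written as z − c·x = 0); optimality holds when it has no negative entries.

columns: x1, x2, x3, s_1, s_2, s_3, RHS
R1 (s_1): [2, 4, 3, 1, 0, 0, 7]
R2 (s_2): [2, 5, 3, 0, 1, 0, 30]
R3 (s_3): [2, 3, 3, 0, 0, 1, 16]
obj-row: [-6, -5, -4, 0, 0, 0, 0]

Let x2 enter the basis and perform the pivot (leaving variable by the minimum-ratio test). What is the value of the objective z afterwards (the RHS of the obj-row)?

Ratio test on column x2 — row 1: 7/4 = 7/4; row 2: 30/5 = 6; row 3: 16/3 = 16/3. Minimum is 7/4 at row 1 (s_1 leaves); pivot element 4.
Pivot on row 1; the obj-row RHS becomes 0 − (-5)·(7/4) = 35/4.

35/4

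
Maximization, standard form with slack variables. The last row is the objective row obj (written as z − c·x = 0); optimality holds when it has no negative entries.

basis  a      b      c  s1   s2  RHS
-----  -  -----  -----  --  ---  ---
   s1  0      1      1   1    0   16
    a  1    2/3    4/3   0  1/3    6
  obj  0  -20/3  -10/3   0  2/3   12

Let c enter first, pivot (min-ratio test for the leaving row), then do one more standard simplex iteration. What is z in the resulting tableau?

Ratio test on column c — row 1: 16/1 = 16; row 2: 6/(4/3) = 9/2. Minimum is 9/2 at row 2 (a leaves); pivot element 4/3.
Pivot on row 2; the obj-row RHS becomes 12 − (-10/3)·(9/2) = 27.
Next entering variable (most negative obj-row entry -5): b.
Ratio test on column b — row 1: (23/2)/(1/2) = 23; row 2: (9/2)/(1/2) = 9. Minimum is 9 at row 2 (c leaves); pivot element 1/2.
After the second pivot the obj-row RHS is 27 − (-5)·9 = 72.

72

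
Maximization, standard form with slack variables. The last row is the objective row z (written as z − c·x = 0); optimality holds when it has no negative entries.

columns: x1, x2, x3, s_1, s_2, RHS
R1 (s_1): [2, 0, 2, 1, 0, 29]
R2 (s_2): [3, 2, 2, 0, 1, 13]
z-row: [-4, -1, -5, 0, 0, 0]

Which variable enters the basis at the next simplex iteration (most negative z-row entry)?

x3

Negative z-row entries: x1: -4, x2: -1, x3: -5.
The most negative is -5 in column x3, so x3 enters.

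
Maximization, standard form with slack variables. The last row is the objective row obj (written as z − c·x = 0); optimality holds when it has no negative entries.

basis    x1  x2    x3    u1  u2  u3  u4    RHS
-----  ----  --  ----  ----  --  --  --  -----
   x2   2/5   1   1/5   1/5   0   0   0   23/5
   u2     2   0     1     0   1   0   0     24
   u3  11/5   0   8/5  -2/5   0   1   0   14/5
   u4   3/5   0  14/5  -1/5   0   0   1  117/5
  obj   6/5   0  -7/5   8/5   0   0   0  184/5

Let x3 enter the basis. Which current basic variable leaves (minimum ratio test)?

Column x3 entries and ratios — x2: (23/5)/(1/5) = 23; u2: 24/1 = 24; u3: (14/5)/(8/5) = 7/4; u4: (117/5)/(14/5) = 117/14.
Smallest ratio is 7/4 in the row of u3, so u3 leaves.

u3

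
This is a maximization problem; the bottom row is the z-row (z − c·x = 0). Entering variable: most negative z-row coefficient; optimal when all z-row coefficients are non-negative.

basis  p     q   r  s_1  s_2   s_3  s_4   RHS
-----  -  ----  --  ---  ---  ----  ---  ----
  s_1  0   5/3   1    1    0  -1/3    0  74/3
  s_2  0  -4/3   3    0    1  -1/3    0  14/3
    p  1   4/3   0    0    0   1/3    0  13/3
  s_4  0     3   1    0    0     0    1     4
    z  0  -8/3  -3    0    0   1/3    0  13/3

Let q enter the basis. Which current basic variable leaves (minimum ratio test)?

s_4

Column q entries and ratios — s_1: (74/3)/(5/3) = 74/5; s_2: -4/3 ≤ 0, skip; p: (13/3)/(4/3) = 13/4; s_4: 4/3 = 4/3.
Smallest ratio is 4/3 in the row of s_4, so s_4 leaves.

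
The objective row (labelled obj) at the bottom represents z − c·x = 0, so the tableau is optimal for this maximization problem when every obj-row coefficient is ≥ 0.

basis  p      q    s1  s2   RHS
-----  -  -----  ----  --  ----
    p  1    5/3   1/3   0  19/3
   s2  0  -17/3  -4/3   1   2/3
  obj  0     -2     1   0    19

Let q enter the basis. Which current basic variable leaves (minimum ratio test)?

p

Column q entries and ratios — p: (19/3)/(5/3) = 19/5; s2: -17/3 ≤ 0, skip.
Smallest ratio is 19/5 in the row of p, so p leaves.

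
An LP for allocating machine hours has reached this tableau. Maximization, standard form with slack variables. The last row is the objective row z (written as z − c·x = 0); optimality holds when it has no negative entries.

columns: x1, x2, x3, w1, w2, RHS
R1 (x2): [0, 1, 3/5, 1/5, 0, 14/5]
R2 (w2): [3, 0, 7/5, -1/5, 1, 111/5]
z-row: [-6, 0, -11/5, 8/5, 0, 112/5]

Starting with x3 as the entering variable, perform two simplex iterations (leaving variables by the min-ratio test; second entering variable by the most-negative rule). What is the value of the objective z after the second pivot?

64

Ratio test on column x3 — row 1: (14/5)/(3/5) = 14/3; row 2: (111/5)/(7/5) = 111/7. Minimum is 14/3 at row 1 (x2 leaves); pivot element 3/5.
Pivot on row 1; the z-row RHS becomes 112/5 − (-11/5)·(14/3) = 98/3.
Next entering variable (most negative z-row entry -6): x1.
Ratio test on column x1 — row 1: entry 0 ≤ 0; row 2: (47/3)/3 = 47/9. Minimum is 47/9 at row 2 (w2 leaves); pivot element 3.
After the second pivot the z-row RHS is 98/3 − (-6)·(47/9) = 64.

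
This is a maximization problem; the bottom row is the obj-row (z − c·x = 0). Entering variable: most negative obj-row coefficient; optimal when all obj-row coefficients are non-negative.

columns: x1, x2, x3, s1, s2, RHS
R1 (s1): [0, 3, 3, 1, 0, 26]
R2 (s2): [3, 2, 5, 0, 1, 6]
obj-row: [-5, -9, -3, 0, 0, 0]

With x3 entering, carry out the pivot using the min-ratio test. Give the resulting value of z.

Ratio test on column x3 — row 1: 26/3 = 26/3; row 2: 6/5 = 6/5. Minimum is 6/5 at row 2 (s2 leaves); pivot element 5.
Pivot on row 2; the obj-row RHS becomes 0 − (-3)·(6/5) = 18/5.

18/5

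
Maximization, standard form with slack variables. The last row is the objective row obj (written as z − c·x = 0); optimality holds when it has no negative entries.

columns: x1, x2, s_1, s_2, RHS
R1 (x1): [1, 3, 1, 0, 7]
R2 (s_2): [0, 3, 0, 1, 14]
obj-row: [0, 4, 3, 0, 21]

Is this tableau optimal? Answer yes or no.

Every obj-row coefficient is ≥ 0, so the tableau is optimal.

yes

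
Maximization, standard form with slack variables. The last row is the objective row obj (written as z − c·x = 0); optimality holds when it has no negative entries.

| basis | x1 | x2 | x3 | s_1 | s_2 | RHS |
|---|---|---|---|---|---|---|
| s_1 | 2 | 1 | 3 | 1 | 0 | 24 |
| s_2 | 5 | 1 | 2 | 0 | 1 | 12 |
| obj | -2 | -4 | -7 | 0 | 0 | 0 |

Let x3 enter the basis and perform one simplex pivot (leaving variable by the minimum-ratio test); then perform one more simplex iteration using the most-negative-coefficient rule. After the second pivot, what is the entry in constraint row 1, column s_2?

Ratio test on column x3 — row 1: 24/3 = 8; row 2: 12/2 = 6. Minimum is 6 at row 2 (s_2 leaves); pivot element 2.
Divide row 2 by 2; eliminate column x3 from the other rows.
Second iteration: most negative obj-row entry is -1/2 in column x2, so x2 enters.
Ratio test on column x2 — row 1: entry -1/2 ≤ 0; row 2: 6/(1/2) = 12. Minimum is 12 at row 2 (x3 leaves); pivot element 1/2.
Divide row 2 by 1/2; eliminate column x2 from the other rows.
After both pivots, the entry at constraint row 1, column s_2 is -1.

-1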